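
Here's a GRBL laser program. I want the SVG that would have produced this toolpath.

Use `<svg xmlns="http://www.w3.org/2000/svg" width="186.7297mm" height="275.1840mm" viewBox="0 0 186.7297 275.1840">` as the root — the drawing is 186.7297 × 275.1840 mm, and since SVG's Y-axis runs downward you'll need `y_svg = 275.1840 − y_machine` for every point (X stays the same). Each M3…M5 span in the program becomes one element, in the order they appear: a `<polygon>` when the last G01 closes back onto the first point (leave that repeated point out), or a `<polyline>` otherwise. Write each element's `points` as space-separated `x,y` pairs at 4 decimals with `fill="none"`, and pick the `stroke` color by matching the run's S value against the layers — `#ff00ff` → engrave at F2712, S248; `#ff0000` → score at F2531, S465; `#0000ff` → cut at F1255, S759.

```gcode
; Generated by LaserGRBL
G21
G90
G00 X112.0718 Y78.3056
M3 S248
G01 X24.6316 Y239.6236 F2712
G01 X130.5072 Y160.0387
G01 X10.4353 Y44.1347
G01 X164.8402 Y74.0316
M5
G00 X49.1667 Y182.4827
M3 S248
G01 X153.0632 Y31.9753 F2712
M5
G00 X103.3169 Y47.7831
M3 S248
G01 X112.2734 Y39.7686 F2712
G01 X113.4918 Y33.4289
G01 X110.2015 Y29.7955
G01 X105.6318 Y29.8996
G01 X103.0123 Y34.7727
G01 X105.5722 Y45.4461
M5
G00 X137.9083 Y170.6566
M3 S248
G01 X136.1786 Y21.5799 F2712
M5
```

<svg xmlns="http://www.w3.org/2000/svg" width="186.7297mm" height="275.1840mm" viewBox="0 0 186.7297 275.1840">
  <polyline points="112.0718,196.8784 24.6316,35.5604 130.5072,115.1453 10.4353,231.0493 164.8402,201.1524" fill="none" stroke="#ff00ff"/>
  <polyline points="49.1667,92.7013 153.0632,243.2087" fill="none" stroke="#ff00ff"/>
  <polyline points="103.3169,227.4009 112.2734,235.4154 113.4918,241.7551 110.2015,245.3885 105.6318,245.2844 103.0123,240.4113 105.5722,229.7379" fill="none" stroke="#ff00ff"/>
  <polyline points="137.9083,104.5274 136.1786,253.6041" fill="none" stroke="#ff00ff"/>
</svg>

Each laser-on run becomes one SVG element. Flip Y back into SVG space with y_svg = 275.1840 − y_machine. Every run uses S248, so all elements get stroke `#ff00ff` (engrave).

Run 1: The run is open, so emit a `<polyline>` with points (Y-flipped): 112.0718,196.8784 24.6316,35.5604 130.5072,115.1453 10.4353,231.0493 164.8402,201.1524.

Run 2: The run is open, so emit a `<polyline>` with points (Y-flipped): 49.1667,92.7013 153.0632,243.2087.

Run 3: The run is open, so emit a `<polyline>` with points (Y-flipped): 103.3169,227.4009 112.2734,235.4154 113.4918,241.7551 110.2015,245.3885 105.6318,245.2844 103.0123,240.4113 105.5722,229.7379.

Run 4: The run is open, so emit a `<polyline>` with points (Y-flipped): 137.9083,104.5274 136.1786,253.6041.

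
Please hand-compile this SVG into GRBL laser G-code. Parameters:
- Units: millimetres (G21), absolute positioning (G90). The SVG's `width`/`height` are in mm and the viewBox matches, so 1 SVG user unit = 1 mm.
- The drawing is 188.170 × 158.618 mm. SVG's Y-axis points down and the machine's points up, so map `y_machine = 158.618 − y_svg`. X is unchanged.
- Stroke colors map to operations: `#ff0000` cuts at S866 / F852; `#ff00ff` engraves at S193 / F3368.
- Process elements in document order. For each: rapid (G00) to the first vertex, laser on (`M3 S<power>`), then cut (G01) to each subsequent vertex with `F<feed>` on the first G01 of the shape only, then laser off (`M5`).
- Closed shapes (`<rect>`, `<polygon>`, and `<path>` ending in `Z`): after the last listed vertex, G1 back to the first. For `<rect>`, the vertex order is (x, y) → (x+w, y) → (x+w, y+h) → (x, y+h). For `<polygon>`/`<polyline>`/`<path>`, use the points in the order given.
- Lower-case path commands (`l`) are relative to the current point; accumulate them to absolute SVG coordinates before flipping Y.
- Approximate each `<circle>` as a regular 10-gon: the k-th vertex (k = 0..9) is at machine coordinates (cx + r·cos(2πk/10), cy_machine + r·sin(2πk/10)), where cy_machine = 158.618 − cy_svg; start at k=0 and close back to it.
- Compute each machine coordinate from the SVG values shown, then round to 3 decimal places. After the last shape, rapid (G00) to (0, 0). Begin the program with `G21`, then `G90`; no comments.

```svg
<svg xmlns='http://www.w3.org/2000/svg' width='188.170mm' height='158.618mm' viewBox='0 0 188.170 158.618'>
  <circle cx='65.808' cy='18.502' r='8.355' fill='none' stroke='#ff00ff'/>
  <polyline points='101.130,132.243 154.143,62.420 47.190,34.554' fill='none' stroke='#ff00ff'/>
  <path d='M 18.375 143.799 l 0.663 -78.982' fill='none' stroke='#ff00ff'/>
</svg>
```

G21
G90
G00 X74.163 Y140.116
M3 S193
G01 X72.567 Y145.027 F3368
G01 X68.390 Y148.062
G01 X63.226 Y148.062
G01 X59.049 Y145.027
G01 X57.453 Y140.116
G01 X59.049 Y135.205
G01 X63.226 Y132.170
G01 X68.390 Y132.170
G01 X72.567 Y135.205
G01 X74.163 Y140.116
M5
G00 X101.130 Y26.375
M3 S193
G01 X154.143 Y96.198 F3368
G01 X47.190 Y124.064
M5
G00 X18.375 Y14.819
M3 S193
G01 X19.038 Y93.801 F3368
M5
G00 X0.000 Y0.000

Since the viewBox matches the mm dimensions, user units are millimetres directly. The only transform is the Y-flip y_m = 158.618 − y_svg.

Shape 1 is a circle drawn with `<circle>`. Its stroke #ff00ff means engrave at S193, F3368. After flipping Y the toolpath is (74.163,140.116) → (72.567,145.027) → (68.390,148.062) → (63.226,148.062) → (59.049,145.027) → (57.453,140.116) → (59.049,135.205) → (63.226,132.170) → (68.390,132.170) → (72.567,135.205) → (74.163,140.116), returning to the start.

Shape 2 is a open polyline drawn with `<polyline>`. Its stroke #ff00ff means engrave at S193, F3368. After flipping Y the toolpath is (101.130,26.375) → (154.143,96.198) → (47.190,124.064).

Shape 3 is a line segment drawn with `<path>`. Its stroke #ff00ff means engrave at S193, F3368. After flipping Y the toolpath is (18.375,14.819) → (19.038,93.801).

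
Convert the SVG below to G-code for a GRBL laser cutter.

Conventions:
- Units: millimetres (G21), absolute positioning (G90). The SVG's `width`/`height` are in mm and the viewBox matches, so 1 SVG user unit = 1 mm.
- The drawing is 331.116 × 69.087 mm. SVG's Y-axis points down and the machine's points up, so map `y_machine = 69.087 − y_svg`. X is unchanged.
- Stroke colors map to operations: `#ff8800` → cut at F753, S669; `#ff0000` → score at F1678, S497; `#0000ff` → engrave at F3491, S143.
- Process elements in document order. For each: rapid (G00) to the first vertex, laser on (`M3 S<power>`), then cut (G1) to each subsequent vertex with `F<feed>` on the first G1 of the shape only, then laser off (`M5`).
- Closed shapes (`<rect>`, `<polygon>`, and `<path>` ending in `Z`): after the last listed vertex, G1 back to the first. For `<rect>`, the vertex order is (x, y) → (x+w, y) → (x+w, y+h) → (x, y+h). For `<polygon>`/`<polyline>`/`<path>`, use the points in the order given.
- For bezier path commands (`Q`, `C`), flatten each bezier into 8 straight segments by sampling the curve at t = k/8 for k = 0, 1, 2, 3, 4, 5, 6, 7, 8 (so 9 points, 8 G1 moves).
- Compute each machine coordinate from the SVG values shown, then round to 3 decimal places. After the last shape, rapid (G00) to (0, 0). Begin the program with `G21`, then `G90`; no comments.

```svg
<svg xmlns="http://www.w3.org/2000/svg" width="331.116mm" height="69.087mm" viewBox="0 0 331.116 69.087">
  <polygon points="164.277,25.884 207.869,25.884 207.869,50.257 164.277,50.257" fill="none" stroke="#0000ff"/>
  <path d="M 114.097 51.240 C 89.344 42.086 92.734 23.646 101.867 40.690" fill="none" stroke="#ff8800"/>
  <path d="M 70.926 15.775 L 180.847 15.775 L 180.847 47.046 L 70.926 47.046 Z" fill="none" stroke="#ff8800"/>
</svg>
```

G21
G90
G00 X164.277 Y43.203
M3 S143
G1 X207.869 Y43.203 F3491
G1 X207.869 Y18.830
G1 X164.277 Y18.830
G1 X164.277 Y43.203
M5
G00 X114.097 Y17.847
M3 S669
G1 X106.090 Y21.628 F753
G1 X100.459 Y25.754
G1 X96.941 Y29.702
G1 X95.275 Y32.946
G1 X95.196 Y34.963
G1 X96.444 Y35.226
G1 X98.755 Y33.213
G1 X101.867 Y28.397
M5
G00 X70.926 Y53.312
M3 S669
G1 X180.847 Y53.312 F753
G1 X180.847 Y22.041
G1 X70.926 Y22.041
G1 X70.926 Y53.312
M5
G00 X0.000 Y0.000

viewBox `0 0 331.116 69.087` with mm width/height → 1 unit = 1 mm. Flip: y_m = 69.087 − y_svg.

**Shape 1** — `<polygon>` rectangle, stroke `#0000ff` → engrave (S143, F3491). Machine vertices: (164.277,43.203) → (207.869,43.203) → (207.869,18.830) → (164.277,18.830) → (164.277,43.203). Closed: final G1 returns to the first vertex.

**Shape 2** — `<path>` cubic bezier, stroke `#ff8800` → cut (S669, F753). Control points (SVG): P0=(114.097,51.240), P1=(89.344,42.086), P2=(92.734,23.646), P3=(101.867,40.690); sampled at t=k/8. Machine vertices: (114.097,17.847) → (106.090,21.628) → (100.459,25.754) → (96.941,29.702) → (95.275,32.946) → (95.196,34.963) → (96.444,35.226) → (98.755,33.213) → (101.867,28.397). Open path.

**Shape 3** — `<path>` rectangle, stroke `#ff8800` → cut (S669, F753). Machine vertices: (70.926,53.312) → (180.847,53.312) → (180.847,22.041) → (70.926,22.041) → (70.926,53.312). Closed: final G1 returns to the first vertex.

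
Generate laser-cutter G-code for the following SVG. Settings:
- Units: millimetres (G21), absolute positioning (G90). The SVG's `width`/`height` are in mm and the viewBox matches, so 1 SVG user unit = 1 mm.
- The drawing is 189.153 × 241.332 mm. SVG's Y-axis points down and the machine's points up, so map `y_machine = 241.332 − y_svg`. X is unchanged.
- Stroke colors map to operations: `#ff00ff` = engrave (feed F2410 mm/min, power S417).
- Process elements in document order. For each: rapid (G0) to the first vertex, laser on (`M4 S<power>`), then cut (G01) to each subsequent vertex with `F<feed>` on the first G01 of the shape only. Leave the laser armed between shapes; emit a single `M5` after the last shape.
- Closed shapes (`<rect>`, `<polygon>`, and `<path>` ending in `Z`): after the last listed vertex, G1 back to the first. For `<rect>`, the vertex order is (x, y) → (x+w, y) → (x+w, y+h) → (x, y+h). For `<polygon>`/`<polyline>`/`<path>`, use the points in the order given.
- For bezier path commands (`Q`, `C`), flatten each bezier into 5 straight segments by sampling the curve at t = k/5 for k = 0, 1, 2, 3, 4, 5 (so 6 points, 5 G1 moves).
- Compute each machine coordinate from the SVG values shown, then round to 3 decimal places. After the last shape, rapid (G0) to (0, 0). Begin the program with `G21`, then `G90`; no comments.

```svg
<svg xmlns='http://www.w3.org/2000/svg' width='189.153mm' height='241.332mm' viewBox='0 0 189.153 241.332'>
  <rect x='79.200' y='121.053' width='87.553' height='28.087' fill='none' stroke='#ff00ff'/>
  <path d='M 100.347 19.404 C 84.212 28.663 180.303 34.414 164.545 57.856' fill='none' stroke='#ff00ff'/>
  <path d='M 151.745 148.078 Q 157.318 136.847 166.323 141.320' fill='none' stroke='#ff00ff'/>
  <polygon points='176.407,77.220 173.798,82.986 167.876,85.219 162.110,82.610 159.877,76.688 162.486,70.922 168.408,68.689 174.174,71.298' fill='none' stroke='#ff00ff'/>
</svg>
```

G21
G90
G0 X79.200 Y120.279
M4 S417
G01 X166.753 Y120.279 F2410
G01 X166.753 Y92.192
G01 X79.200 Y92.192
G01 X79.200 Y120.279
G0 X100.347 Y221.928
M4 S417
G01 X102.341 Y216.624 F2410
G01 X120.513 Y211.144
G01 X144.108 Y204.471
G01 X162.371 Y195.588
G01 X164.545 Y183.476
G0 X151.745 Y93.254
M4 S417
G01 X154.111 Y97.118 F2410
G01 X156.753 Y99.726
G01 X159.668 Y101.078
G01 X162.858 Y101.173
G01 X166.323 Y100.012
G0 X176.407 Y164.112
M4 S417
G01 X173.798 Y158.346 F2410
G01 X167.876 Y156.113
G01 X162.110 Y158.722
G01 X159.877 Y164.644
G01 X162.486 Y170.410
G01 X168.408 Y172.643
G01 X174.174 Y170.034
G01 X176.407 Y164.112
M5
G0 X0.000 Y0.000

Since the viewBox matches the mm dimensions, user units are millimetres directly. The only transform is the Y-flip y_m = 241.332 − y_svg.

Shape 1 is a rectangle drawn with `<rect>`. Its stroke #ff00ff means engrave at S417, F2410. After flipping Y the toolpath is (79.200,120.279) → (166.753,120.279) → (166.753,92.192) → (79.200,92.192) → (79.200,120.279), returning to the start.

Shape 2 is a cubic bezier drawn with `<path>`. Its stroke #ff00ff means engrave at S417, F2410. After flipping Y the toolpath is (100.347,221.928) → (102.341,216.624) → (120.513,211.144) → (144.108,204.471) → (162.371,195.588) → (164.545,183.476).

Shape 3 is a quadratic bezier drawn with `<path>`. Its stroke #ff00ff means engrave at S417, F2410. After flipping Y the toolpath is (151.745,93.254) → (154.111,97.118) → (156.753,99.726) → (159.668,101.078) → (162.858,101.173) → (166.323,100.012).

Shape 4 is a regular polygon drawn with `<polygon>`. Its stroke #ff00ff means engrave at S417, F2410. After flipping Y the toolpath is (176.407,164.112) → (173.798,158.346) → (167.876,156.113) → (162.110,158.722) → (159.877,164.644) → (162.486,170.410) → (168.408,172.643) → (174.174,170.034) → (176.407,164.112), returning to the start.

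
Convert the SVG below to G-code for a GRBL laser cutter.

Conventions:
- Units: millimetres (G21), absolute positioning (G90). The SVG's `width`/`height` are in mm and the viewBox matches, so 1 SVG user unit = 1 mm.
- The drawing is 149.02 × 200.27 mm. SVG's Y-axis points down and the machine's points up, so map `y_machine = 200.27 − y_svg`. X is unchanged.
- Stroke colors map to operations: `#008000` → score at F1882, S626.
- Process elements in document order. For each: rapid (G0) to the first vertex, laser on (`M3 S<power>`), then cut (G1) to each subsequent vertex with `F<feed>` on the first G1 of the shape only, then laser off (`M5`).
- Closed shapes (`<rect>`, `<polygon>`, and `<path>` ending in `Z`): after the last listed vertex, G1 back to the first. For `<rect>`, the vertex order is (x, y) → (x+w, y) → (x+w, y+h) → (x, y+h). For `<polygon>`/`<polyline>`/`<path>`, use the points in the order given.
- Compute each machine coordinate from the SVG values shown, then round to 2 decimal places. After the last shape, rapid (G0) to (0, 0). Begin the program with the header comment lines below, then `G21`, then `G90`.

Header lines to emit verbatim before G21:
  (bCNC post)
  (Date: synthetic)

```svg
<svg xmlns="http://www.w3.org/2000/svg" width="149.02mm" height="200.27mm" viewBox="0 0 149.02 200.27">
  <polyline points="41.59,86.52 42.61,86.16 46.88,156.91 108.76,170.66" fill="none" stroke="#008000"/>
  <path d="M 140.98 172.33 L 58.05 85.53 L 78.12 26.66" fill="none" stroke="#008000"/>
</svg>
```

(bCNC post)
(Date: synthetic)
G21
G90
G0 X41.59 Y113.75
M3 S626
G1 X42.61 Y114.11 F1882
G1 X46.88 Y43.36
G1 X108.76 Y29.61
M5
G0 X140.98 Y27.94
M3 S626
G1 X58.05 Y114.74 F1882
G1 X78.12 Y173.61
M5
G0 X0.00 Y0.00

viewBox `0 0 149.02 200.27` with mm width/height → 1 unit = 1 mm. Flip: y_m = 200.27 − y_svg.

**Shape 1** — `<polyline>` open polyline, stroke `#008000` → score (S626, F1882). Machine vertices: (41.59,113.75) → (42.61,114.11) → (46.88,43.36) → (108.76,29.61). Open path.

**Shape 2** — `<path>` open polyline, stroke `#008000` → score (S626, F1882). Machine vertices: (140.98,27.94) → (58.05,114.74) → (78.12,173.61). Open path.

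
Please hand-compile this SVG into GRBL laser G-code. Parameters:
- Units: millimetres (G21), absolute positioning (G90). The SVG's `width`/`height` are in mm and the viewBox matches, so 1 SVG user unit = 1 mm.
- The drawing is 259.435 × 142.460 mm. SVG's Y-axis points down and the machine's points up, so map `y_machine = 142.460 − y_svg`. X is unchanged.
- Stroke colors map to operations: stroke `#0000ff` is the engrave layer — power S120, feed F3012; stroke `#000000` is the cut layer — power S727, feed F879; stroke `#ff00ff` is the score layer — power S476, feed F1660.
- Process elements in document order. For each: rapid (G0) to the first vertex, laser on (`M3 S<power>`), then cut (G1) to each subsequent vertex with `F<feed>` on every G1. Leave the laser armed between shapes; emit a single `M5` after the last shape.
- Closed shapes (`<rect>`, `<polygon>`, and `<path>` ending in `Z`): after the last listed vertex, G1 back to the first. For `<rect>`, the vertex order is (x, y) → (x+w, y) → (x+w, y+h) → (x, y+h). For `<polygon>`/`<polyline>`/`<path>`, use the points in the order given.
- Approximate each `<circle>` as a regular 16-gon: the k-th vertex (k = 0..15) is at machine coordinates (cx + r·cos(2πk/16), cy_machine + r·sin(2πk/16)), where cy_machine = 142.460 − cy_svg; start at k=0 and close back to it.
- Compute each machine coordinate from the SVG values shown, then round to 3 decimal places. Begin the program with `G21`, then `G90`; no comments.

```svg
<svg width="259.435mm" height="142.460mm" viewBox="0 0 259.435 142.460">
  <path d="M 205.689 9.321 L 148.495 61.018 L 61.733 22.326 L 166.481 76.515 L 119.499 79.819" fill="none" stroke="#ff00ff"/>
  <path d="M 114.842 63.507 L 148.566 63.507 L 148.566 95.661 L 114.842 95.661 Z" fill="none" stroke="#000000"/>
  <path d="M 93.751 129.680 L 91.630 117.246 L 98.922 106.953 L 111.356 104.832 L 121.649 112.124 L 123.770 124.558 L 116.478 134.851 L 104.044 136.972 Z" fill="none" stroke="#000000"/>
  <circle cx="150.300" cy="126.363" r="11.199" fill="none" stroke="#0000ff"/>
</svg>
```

G21
G90
G0 X205.689 Y133.139
M3 S476
G1 X148.495 Y81.442 F1660
G1 X61.733 Y120.134 F1660
G1 X166.481 Y65.945 F1660
G1 X119.499 Y62.641 F1660
G0 X114.842 Y78.953
M3 S727
G1 X148.566 Y78.953 F879
G1 X148.566 Y46.799 F879
G1 X114.842 Y46.799 F879
G1 X114.842 Y78.953 F879
G0 X93.751 Y12.780
M3 S727
G1 X91.630 Y25.214 F879
G1 X98.922 Y35.507 F879
G1 X111.356 Y37.628 F879
G1 X121.649 Y30.336 F879
G1 X123.770 Y17.902 F879
G1 X116.478 Y7.609 F879
G1 X104.044 Y5.488 F879
G1 X93.751 Y12.780 F879
G0 X161.499 Y16.097
M3 S120
G1 X160.647 Y20.383 F3012
G1 X158.219 Y24.016 F3012
G1 X154.586 Y26.444 F3012
G1 X150.300 Y27.296 F3012
G1 X146.014 Y26.444 F3012
G1 X142.381 Y24.016 F3012
G1 X139.953 Y20.383 F3012
G1 X139.101 Y16.097 F3012
G1 X139.953 Y11.811 F3012
G1 X142.381 Y8.178 F3012
G1 X146.014 Y5.750 F3012
G1 X150.300 Y4.898 F3012
G1 X154.586 Y5.750 F3012
G1 X158.219 Y8.178 F3012
G1 X160.647 Y11.811 F3012
G1 X161.499 Y16.097 F3012
M5

Since the viewBox matches the mm dimensions, user units are millimetres directly. The only transform is the Y-flip y_m = 142.460 − y_svg.

Shape 1 is a open polyline drawn with `<path>`. Its stroke #ff00ff means score at S476, F1660. After flipping Y the toolpath is (205.689,133.139) → (148.495,81.442) → (61.733,120.134) → (166.481,65.945) → (119.499,62.641).

Shape 2 is a rectangle drawn with `<path>`. Its stroke #000000 means cut at S727, F879. After flipping Y the toolpath is (114.842,78.953) → (148.566,78.953) → (148.566,46.799) → (114.842,46.799) → (114.842,78.953), returning to the start.

Shape 3 is a regular polygon drawn with `<path>`. Its stroke #000000 means cut at S727, F879. After flipping Y the toolpath is (93.751,12.780) → (91.630,25.214) → (98.922,35.507) → (111.356,37.628) → (121.649,30.336) → (123.770,17.902) → (116.478,7.609) → (104.044,5.488) → (93.751,12.780), returning to the start.

Shape 4 is a circle drawn with `<circle>`. Its stroke #0000ff means engrave at S120, F3012. After flipping Y the toolpath is (161.499,16.097) → (160.647,20.383) → (158.219,24.016) → (154.586,26.444) → (150.300,27.296) → (146.014,26.444) → (142.381,24.016) → (139.953,20.383) → (139.101,16.097) → (139.953,11.811) → (142.381,8.178) → (146.014,5.750) → (150.300,4.898) → (154.586,5.750) → (158.219,8.178) → (160.647,11.811) → (161.499,16.097), returning to the start.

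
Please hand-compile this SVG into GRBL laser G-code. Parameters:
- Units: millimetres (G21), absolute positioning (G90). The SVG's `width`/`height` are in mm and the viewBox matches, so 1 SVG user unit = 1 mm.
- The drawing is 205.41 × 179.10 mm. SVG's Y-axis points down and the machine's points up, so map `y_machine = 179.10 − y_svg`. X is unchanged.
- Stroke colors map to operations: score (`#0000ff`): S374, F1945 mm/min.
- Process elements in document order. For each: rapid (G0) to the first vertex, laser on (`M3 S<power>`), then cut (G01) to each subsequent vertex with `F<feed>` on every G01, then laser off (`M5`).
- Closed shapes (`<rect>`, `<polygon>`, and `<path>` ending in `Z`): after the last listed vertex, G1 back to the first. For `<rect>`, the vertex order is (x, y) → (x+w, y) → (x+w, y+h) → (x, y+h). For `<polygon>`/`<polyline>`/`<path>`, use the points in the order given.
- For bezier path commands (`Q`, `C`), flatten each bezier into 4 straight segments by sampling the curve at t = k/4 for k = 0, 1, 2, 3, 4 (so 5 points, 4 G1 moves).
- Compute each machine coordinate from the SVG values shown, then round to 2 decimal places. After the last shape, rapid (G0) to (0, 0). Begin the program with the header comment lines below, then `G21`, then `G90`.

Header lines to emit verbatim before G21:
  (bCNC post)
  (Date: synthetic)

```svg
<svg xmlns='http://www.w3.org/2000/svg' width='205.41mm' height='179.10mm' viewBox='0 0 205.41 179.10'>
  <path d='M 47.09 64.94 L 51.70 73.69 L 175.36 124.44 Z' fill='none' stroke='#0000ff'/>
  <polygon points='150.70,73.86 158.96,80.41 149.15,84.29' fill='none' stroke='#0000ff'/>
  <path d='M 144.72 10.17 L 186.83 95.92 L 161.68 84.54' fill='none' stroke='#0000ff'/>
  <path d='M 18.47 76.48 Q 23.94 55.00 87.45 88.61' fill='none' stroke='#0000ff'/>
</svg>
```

Since the viewBox matches the mm dimensions, user units are millimetres directly. The only transform is the Y-flip y_m = 179.10 − y_svg.

Shape 1 is a closed polygon drawn with `<path>`. Its stroke #0000ff means score at S374, F1945. After flipping Y the toolpath is (47.09,114.16) → (51.70,105.41) → (175.36,54.66) → (47.09,114.16), returning to the start.

Shape 2 is a regular polygon drawn with `<polygon>`. Its stroke #0000ff means score at S374, F1945. After flipping Y the toolpath is (150.70,105.24) → (158.96,98.69) → (149.15,94.81) → (150.70,105.24), returning to the start.

Shape 3 is a open polyline drawn with `<path>`. Its stroke #0000ff means score at S374, F1945. After flipping Y the toolpath is (144.72,168.93) → (186.83,83.18) → (161.68,94.56).

Shape 4 is a quadratic bezier drawn with `<path>`. Its stroke #0000ff means score at S374, F1945. After flipping Y the toolpath is (18.47,102.62) → (24.83,109.92) → (38.45,110.33) → (59.32,103.85) → (87.45,90.49).

(bCNC post)
(Date: synthetic)
G21
G90
G0 X47.09 Y114.16
M3 S374
G01 X51.70 Y105.41 F1945
G01 X175.36 Y54.66 F1945
G01 X47.09 Y114.16 F1945
M5
G0 X150.70 Y105.24
M3 S374
G01 X158.96 Y98.69 F1945
G01 X149.15 Y94.81 F1945
G01 X150.70 Y105.24 F1945
M5
G0 X144.72 Y168.93
M3 S374
G01 X186.83 Y83.18 F1945
G01 X161.68 Y94.56 F1945
M5
G0 X18.47 Y102.62
M3 S374
G01 X24.83 Y109.92 F1945
G01 X38.45 Y110.33 F1945
G01 X59.32 Y103.85 F1945
G01 X87.45 Y90.49 F1945
M5
G0 X0.00 Y0.00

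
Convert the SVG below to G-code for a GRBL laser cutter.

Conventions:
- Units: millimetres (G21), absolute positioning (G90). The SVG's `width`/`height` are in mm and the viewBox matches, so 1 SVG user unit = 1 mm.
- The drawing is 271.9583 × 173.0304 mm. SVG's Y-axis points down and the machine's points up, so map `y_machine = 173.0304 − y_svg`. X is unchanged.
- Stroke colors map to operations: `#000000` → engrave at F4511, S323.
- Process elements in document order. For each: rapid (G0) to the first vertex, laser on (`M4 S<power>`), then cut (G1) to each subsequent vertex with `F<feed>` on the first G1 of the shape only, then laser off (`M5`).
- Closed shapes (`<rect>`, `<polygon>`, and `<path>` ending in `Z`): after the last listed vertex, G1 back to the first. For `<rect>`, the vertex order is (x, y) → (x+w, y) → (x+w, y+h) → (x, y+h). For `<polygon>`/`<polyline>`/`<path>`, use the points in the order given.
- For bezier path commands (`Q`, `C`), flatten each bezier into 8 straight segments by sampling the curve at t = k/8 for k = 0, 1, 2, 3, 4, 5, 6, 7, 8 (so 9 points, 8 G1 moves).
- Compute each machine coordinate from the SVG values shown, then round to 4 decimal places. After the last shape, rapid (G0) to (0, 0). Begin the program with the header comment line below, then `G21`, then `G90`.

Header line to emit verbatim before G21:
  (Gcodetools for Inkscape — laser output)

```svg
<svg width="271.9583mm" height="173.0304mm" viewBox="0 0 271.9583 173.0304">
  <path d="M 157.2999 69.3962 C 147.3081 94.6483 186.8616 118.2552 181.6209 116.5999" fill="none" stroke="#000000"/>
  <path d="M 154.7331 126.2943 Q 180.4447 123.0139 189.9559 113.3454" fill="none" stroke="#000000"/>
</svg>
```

(Gcodetools for Inkscape — laser output)
G21
G90
G0 X157.2999 Y103.6342
M4 S323
G1 X155.6912 Y94.2879 F4511
G1 X157.6217 Y85.3726
G1 X161.9861 Y77.1651
G1 X167.6787 Y69.9421
G1 X173.5941 Y63.9804
G1 X178.6266 Y59.5567
G1 X181.6707 Y56.9478
G1 X181.6209 Y56.4305
M5
G0 X154.7331 Y46.7361
M4 S323
G1 X160.9079 Y47.6560 F4511
G1 X166.5764 Y48.7756
G1 X171.7386 Y50.0947
G1 X176.3946 Y51.6135
G1 X180.5443 Y53.3320
G1 X184.1878 Y55.2500
G1 X187.3250 Y57.3677
G1 X189.9559 Y59.6850
M5
G0 X0.0000 Y0.0000

Since the viewBox matches the mm dimensions, user units are millimetres directly. The only transform is the Y-flip y_m = 173.0304 − y_svg.

Shape 1 is a cubic bezier drawn with `<path>`. Its stroke #000000 means engrave at S323, F4511. After flipping Y the toolpath is (157.2999,103.6342) → (155.6912,94.2879) → (157.6217,85.3726) → (161.9861,77.1651) → (167.6787,69.9421) → (173.5941,63.9804) → (178.6266,59.5567) → (181.6707,56.9478) → (181.6209,56.4305).

Shape 2 is a quadratic bezier drawn with `<path>`. Its stroke #000000 means engrave at S323, F4511. After flipping Y the toolpath is (154.7331,46.7361) → (160.9079,47.6560) → (166.5764,48.7756) → (171.7386,50.0947) → (176.3946,51.6135) → (180.5443,53.3320) → (184.1878,55.2500) → (187.3250,57.3677) → (189.9559,59.6850).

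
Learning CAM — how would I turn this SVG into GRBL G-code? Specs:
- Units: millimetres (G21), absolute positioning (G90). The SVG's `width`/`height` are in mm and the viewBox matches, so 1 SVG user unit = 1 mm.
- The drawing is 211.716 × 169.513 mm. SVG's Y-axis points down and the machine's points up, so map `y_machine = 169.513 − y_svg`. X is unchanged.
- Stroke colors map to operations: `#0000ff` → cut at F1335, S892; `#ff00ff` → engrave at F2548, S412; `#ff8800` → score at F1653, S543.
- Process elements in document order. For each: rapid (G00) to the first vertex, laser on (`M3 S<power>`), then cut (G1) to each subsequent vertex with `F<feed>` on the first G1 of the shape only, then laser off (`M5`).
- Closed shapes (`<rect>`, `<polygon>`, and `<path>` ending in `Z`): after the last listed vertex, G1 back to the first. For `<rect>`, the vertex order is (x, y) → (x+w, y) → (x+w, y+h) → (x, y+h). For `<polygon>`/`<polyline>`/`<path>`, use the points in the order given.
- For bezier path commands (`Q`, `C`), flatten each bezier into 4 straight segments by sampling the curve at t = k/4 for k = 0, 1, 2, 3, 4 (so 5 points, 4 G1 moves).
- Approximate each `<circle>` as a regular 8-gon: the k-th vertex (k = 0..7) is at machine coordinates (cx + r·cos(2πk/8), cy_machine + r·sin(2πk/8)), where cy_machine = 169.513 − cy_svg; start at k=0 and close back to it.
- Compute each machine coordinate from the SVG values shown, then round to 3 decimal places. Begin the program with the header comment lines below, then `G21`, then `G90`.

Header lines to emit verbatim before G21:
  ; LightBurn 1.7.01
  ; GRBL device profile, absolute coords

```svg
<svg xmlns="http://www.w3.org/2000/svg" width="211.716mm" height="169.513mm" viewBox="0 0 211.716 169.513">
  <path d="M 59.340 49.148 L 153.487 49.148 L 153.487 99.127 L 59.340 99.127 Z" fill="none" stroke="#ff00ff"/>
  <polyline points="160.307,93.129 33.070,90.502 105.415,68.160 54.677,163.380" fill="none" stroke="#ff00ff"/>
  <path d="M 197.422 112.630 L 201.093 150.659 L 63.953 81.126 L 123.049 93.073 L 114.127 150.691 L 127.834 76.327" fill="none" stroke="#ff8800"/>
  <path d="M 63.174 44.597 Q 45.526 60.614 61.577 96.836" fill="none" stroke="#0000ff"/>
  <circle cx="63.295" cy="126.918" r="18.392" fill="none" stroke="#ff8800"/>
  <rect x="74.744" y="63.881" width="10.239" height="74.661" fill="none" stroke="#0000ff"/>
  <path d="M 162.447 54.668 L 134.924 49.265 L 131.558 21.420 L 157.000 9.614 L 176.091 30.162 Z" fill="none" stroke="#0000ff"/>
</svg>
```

viewBox `0 0 211.716 169.513` with mm width/height → 1 unit = 1 mm. Flip: y_m = 169.513 − y_svg.

**Shape 1** — `<path>` rectangle, stroke `#ff00ff` → engrave (S412, F2548). Machine vertices: (59.340,120.365) → (153.487,120.365) → (153.487,70.386) → (59.340,70.386) → (59.340,120.365). Closed: final G1 returns to the first vertex.

**Shape 2** — `<polyline>` open polyline, stroke `#ff00ff` → engrave (S412, F2548). Machine vertices: (160.307,76.384) → (33.070,79.011) → (105.415,101.353) → (54.677,6.133). Open path.

**Shape 3** — `<path>` open polyline, stroke `#ff8800` → score (S543, F1653). Machine vertices: (197.422,56.883) → (201.093,18.854) → (63.953,88.387) → (123.049,76.440) → (114.127,18.822) → (127.834,93.186). Open path.

**Shape 4** — `<path>` quadratic bezier, stroke `#0000ff` → cut (S892, F1335). Control points (SVG): P0=(63.174,44.597), P1=(45.526,60.614), P2=(61.577,96.836); sampled at t=k/4. Machine vertices: (63.174,124.916) → (56.456,115.645) → (53.951,103.848) → (55.658,89.525) → (61.577,72.677). Open path.

**Shape 5** — `<circle>` circle, stroke `#ff8800` → score (S543, F1653). Machine vertices: (81.687,42.595) → (76.300,55.600) → (63.295,60.987) → (50.290,55.600) → (44.903,42.595) → (50.290,29.590) → (63.295,24.203) → (76.300,29.590) → (81.687,42.595). Closed: final G1 returns to the first vertex.

**Shape 6** — `<rect>` rectangle, stroke `#0000ff` → cut (S892, F1335). Machine vertices: (74.744,105.632) → (84.983,105.632) → (84.983,30.971) → (74.744,30.971) → (74.744,105.632). Closed: final G1 returns to the first vertex.

**Shape 7** — `<path>` regular polygon, stroke `#0000ff` → cut (S892, F1335). Machine vertices: (162.447,114.845) → (134.924,120.248) → (131.558,148.093) → (157.000,159.899) → (176.091,139.351) → (162.447,114.845). Closed: final G1 returns to the first vertex.

; LightBurn 1.7.01
; GRBL device profile, absolute coords
G21
G90
G00 X59.340 Y120.365
M3 S412
G1 X153.487 Y120.365 F2548
G1 X153.487 Y70.386
G1 X59.340 Y70.386
G1 X59.340 Y120.365
M5
G00 X160.307 Y76.384
M3 S412
G1 X33.070 Y79.011 F2548
G1 X105.415 Y101.353
G1 X54.677 Y6.133
M5
G00 X197.422 Y56.883
M3 S543
G1 X201.093 Y18.854 F1653
G1 X63.953 Y88.387
G1 X123.049 Y76.440
G1 X114.127 Y18.822
G1 X127.834 Y93.186
M5
G00 X63.174 Y124.916
M3 S892
G1 X56.456 Y115.645 F1335
G1 X53.951 Y103.848
G1 X55.658 Y89.525
G1 X61.577 Y72.677
M5
G00 X81.687 Y42.595
M3 S543
G1 X76.300 Y55.600 F1653
G1 X63.295 Y60.987
G1 X50.290 Y55.600
G1 X44.903 Y42.595
G1 X50.290 Y29.590
G1 X63.295 Y24.203
G1 X76.300 Y29.590
G1 X81.687 Y42.595
M5
G00 X74.744 Y105.632
M3 S892
G1 X84.983 Y105.632 F1335
G1 X84.983 Y30.971
G1 X74.744 Y30.971
G1 X74.744 Y105.632
M5
G00 X162.447 Y114.845
M3 S892
G1 X134.924 Y120.248 F1335
G1 X131.558 Y148.093
G1 X157.000 Y159.899
G1 X176.091 Y139.351
G1 X162.447 Y114.845
M5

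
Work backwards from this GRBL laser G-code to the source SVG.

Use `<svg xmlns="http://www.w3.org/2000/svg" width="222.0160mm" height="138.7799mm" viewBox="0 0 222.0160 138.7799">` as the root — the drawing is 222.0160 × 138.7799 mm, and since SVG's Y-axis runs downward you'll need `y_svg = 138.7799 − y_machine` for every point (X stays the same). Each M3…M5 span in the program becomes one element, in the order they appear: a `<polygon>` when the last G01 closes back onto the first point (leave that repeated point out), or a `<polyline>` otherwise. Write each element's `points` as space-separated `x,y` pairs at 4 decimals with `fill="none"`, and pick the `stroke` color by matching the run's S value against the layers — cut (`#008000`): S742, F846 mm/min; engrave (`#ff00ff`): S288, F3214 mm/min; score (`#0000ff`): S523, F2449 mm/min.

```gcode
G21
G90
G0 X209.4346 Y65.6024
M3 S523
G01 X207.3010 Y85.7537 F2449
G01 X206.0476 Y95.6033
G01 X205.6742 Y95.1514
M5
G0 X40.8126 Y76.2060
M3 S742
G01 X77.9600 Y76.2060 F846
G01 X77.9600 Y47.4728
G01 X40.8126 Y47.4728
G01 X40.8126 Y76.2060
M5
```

Machine Y-up, SVG Y-down with viewBox height 138.7799, so y_svg = 138.7799 − y_machine; X carries over.

Run 1: the run's S523 means `#0000ff` (score). The run is open, so emit a `<polyline>` with points (Y-flipped): 209.4346,73.1775 207.3010,53.0262 206.0476,43.1766 205.6742,43.6285.

Run 2: power S742 maps to stroke `#008000` (cut). The run returns to its start, so emit a `<polygon>` with points (Y-flipped): 40.8126,62.5739 77.9600,62.5739 77.9600,91.3071 40.8126,91.3071.

<svg xmlns="http://www.w3.org/2000/svg" width="222.0160mm" height="138.7799mm" viewBox="0 0 222.0160 138.7799">
  <polyline points="209.4346,73.1775 207.3010,53.0262 206.0476,43.1766 205.6742,43.6285" fill="none" stroke="#0000ff"/>
  <polygon points="40.8126,62.5739 77.9600,62.5739 77.9600,91.3071 40.8126,91.3071" fill="none" stroke="#008000"/>
</svg>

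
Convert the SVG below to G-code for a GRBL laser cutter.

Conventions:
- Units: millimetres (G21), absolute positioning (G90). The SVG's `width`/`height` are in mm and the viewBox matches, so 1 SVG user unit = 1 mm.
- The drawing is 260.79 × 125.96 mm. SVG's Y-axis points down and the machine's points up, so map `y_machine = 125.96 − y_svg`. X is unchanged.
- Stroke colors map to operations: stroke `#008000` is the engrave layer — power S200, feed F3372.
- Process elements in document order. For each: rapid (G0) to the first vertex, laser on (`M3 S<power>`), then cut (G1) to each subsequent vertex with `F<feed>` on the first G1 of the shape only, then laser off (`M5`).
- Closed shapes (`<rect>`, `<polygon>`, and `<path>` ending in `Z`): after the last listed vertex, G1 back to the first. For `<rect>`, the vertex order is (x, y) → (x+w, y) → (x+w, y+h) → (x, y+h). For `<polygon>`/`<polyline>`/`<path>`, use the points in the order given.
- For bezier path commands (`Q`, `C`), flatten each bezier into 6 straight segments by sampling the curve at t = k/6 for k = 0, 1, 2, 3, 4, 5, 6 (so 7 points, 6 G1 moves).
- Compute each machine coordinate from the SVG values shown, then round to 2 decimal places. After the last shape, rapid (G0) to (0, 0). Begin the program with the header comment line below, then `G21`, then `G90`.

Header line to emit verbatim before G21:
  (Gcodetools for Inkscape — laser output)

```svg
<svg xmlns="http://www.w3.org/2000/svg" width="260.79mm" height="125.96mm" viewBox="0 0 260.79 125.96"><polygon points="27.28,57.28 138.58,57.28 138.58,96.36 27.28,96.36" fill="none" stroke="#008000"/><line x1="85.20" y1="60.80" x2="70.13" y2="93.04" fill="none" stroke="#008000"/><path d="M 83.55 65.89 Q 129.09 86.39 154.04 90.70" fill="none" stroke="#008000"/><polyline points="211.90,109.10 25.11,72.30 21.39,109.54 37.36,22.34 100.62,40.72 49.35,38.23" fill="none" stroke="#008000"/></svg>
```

(Gcodetools for Inkscape — laser output)
G21
G90
G0 X27.28 Y68.68
M3 S200
G1 X138.58 Y68.68 F3372
G1 X138.58 Y29.60
G1 X27.28 Y29.60
G1 X27.28 Y68.68
M5
G0 X85.20 Y65.16
M3 S200
G1 X70.13 Y32.92 F3372
M5
G0 X83.55 Y60.07
M3 S200
G1 X98.16 Y53.69 F3372
G1 X111.62 Y48.20
G1 X123.94 Y43.62
G1 X135.12 Y39.93
G1 X145.15 Y37.15
G1 X154.04 Y35.26
M5
G0 X211.90 Y16.86
M3 S200
G1 X25.11 Y53.66 F3372
G1 X21.39 Y16.42
G1 X37.36 Y103.62
G1 X100.62 Y85.24
G1 X49.35 Y87.73
M5
G0 X0.00 Y0.00

Since the viewBox matches the mm dimensions, user units are millimetres directly. The only transform is the Y-flip y_m = 125.96 − y_svg.

Shape 1 is a rectangle drawn with `<polygon>`. Its stroke #008000 means engrave at S200, F3372. After flipping Y the toolpath is (27.28,68.68) → (138.58,68.68) → (138.58,29.60) → (27.28,29.60) → (27.28,68.68), returning to the start.

Shape 2 is a line segment drawn with `<line>`. Its stroke #008000 means engrave at S200, F3372. After flipping Y the toolpath is (85.20,65.16) → (70.13,32.92).

Shape 3 is a quadratic bezier drawn with `<path>`. Its stroke #008000 means engrave at S200, F3372. After flipping Y the toolpath is (83.55,60.07) → (98.16,53.69) → (111.62,48.20) → (123.94,43.62) → (135.12,39.93) → (145.15,37.15) → (154.04,35.26).

Shape 4 is a open polyline drawn with `<polyline>`. Its stroke #008000 means engrave at S200, F3372. After flipping Y the toolpath is (211.90,16.86) → (25.11,53.66) → (21.39,16.42) → (37.36,103.62) → (100.62,85.24) → (49.35,87.73).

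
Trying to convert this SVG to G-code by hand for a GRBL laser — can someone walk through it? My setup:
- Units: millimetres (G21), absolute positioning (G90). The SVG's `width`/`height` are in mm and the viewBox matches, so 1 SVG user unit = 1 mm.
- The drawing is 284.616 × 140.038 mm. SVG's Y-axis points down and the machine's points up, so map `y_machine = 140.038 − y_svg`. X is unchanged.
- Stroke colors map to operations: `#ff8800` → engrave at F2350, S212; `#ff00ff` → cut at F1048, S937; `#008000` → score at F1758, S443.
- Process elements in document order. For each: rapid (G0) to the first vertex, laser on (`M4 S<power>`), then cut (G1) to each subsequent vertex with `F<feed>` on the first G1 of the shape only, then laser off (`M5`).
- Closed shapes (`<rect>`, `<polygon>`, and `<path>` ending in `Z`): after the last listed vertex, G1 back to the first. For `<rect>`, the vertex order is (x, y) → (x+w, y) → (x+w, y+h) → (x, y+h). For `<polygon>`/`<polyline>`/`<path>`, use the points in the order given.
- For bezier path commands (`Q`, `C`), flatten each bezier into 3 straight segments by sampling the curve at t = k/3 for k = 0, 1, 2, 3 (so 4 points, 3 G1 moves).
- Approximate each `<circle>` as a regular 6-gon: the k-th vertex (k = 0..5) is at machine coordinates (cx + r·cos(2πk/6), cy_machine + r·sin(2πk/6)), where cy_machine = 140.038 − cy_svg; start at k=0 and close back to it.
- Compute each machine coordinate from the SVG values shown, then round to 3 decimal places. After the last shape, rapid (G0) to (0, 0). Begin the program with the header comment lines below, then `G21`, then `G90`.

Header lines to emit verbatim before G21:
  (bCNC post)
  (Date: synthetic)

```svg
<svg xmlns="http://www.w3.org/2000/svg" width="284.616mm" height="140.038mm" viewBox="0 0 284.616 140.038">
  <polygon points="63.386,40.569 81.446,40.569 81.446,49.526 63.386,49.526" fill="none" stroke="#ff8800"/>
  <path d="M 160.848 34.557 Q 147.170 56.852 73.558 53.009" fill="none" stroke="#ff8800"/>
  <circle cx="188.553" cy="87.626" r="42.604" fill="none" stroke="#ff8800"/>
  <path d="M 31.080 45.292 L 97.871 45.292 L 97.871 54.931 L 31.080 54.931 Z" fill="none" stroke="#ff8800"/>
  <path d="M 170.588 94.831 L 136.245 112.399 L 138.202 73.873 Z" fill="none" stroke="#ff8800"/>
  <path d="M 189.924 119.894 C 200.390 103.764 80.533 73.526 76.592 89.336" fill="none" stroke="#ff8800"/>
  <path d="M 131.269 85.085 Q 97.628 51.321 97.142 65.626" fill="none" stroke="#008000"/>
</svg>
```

Since the viewBox matches the mm dimensions, user units are millimetres directly. The only transform is the Y-flip y_m = 140.038 − y_svg.

Shape 1 is a rectangle drawn with `<polygon>`. Its stroke #ff8800 means engrave at S212, F2350. After flipping Y the toolpath is (63.386,99.469) → (81.446,99.469) → (81.446,90.512) → (63.386,90.512) → (63.386,99.469), returning to the start.

Shape 2 is a quadratic bezier drawn with `<path>`. Its stroke #ff8800 means engrave at S212, F2350. After flipping Y the toolpath is (160.848,105.481) → (145.070,93.522) → (115.973,87.371) → (73.558,87.029).

Shape 3 is a circle drawn with `<circle>`. Its stroke #ff8800 means engrave at S212, F2350. After flipping Y the toolpath is (231.157,52.412) → (209.855,89.308) → (167.251,89.308) → (145.949,52.412) → (167.251,15.516) → (209.855,15.516) → (231.157,52.412), returning to the start.

Shape 4 is a rectangle drawn with `<path>`. Its stroke #ff8800 means engrave at S212, F2350. After flipping Y the toolpath is (31.080,94.746) → (97.871,94.746) → (97.871,85.107) → (31.080,85.107) → (31.080,94.746), returning to the start.

Shape 5 is a regular polygon drawn with `<path>`. Its stroke #ff8800 means engrave at S212, F2350. After flipping Y the toolpath is (170.588,45.207) → (136.245,27.639) → (138.202,66.165) → (170.588,45.207), returning to the start.

Shape 6 is a cubic bezier drawn with `<path>`. Its stroke #ff8800 means engrave at S212, F2350. After flipping Y the toolpath is (189.924,20.144) → (166.069,38.749) → (110.052,53.391) → (76.592,50.702).

Shape 7 is a quadratic bezier drawn with `<path>`. Its stroke #008000 means score at S443, F1758. After flipping Y the toolpath is (131.269,54.953) → (112.526,72.121) → (101.150,78.608) → (97.142,74.412).

(bCNC post)
(Date: synthetic)
G21
G90
G0 X63.386 Y99.469
M4 S212
G1 X81.446 Y99.469 F2350
G1 X81.446 Y90.512
G1 X63.386 Y90.512
G1 X63.386 Y99.469
M5
G0 X160.848 Y105.481
M4 S212
G1 X145.070 Y93.522 F2350
G1 X115.973 Y87.371
G1 X73.558 Y87.029
M5
G0 X231.157 Y52.412
M4 S212
G1 X209.855 Y89.308 F2350
G1 X167.251 Y89.308
G1 X145.949 Y52.412
G1 X167.251 Y15.516
G1 X209.855 Y15.516
G1 X231.157 Y52.412
M5
G0 X31.080 Y94.746
M4 S212
G1 X97.871 Y94.746 F2350
G1 X97.871 Y85.107
G1 X31.080 Y85.107
G1 X31.080 Y94.746
M5
G0 X170.588 Y45.207
M4 S212
G1 X136.245 Y27.639 F2350
G1 X138.202 Y66.165
G1 X170.588 Y45.207
M5
G0 X189.924 Y20.144
M4 S212
G1 X166.069 Y38.749 F2350
G1 X110.052 Y53.391
G1 X76.592 Y50.702
M5
G0 X131.269 Y54.953
M4 S443
G1 X112.526 Y72.121 F1758
G1 X101.150 Y78.608
G1 X97.142 Y74.412
M5
G0 X0.000 Y0.000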